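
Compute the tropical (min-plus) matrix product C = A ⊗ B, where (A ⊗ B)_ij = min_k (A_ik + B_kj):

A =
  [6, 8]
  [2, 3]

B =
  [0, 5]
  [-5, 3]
A ⊗ B =
  [3, 11]
  [-2, 6]

Apply the min-plus product entry-by-entry:
  C[0][0] = min over k of (A[0][0] + B[0][0] = 6 + 0 = 6, A[0][1] + B[1][0] = 8 + -5 = 3) = 3 (attained at k = 1)
  C[0][1] = min over k of (A[0][0] + B[0][1] = 6 + 5 = 11, A[0][1] + B[1][1] = 8 + 3 = 11) = 11 (attained at k = 0)
  C[1][0] = min over k of (A[1][0] + B[0][0] = 2 + 0 = 2, A[1][1] + B[1][0] = 3 + -5 = -2) = -2 (attained at k = 1)
  C[1][1] = min over k of (A[1][0] + B[0][1] = 2 + 5 = 7, A[1][1] + B[1][1] = 3 + 3 = 6) = 6 (attained at k = 1)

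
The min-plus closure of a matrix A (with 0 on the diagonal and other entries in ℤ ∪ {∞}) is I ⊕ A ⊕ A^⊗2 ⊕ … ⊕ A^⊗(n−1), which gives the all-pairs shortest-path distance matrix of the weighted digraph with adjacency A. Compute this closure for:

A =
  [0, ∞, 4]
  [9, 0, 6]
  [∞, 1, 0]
Closure =
  [0, 5, 4]
  [9, 0, 6]
  [10, 1, 0]

This is the Floyd-Warshall all-pairs shortest-path computation. For each intermediate vertex k = 0, 1, …, 2, update dist[i][j] ← min(dist[i][j], dist[i][k] + dist[k][j]). The final matrix gives, for each (i, j), the minimum total weight of any directed path from i to j (possibly empty when i = j).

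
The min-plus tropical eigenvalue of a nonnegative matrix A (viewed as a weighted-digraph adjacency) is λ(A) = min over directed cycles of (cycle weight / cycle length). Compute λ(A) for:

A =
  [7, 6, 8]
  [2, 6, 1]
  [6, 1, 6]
λ(A) = 1

Enumerate directed cycles and compute their means (weight / length). Sample:
  cycle 0 → 0: weight = 7, length = 1, mean = 7/1 ≈ 7.000
  cycle 1 → 1: weight = 6, length = 1, mean = 6/1 ≈ 6.000
  cycle 2 → 2: weight = 6, length = 1, mean = 6/1 ≈ 6.000
  cycle 0 → 1 → 0: weight = 8, length = 2, mean = 8/2 ≈ 4.000
  cycle 0 → 2 → 0: weight = 14, length = 2, mean = 14/2 ≈ 7.000
  cycle 1 → 0 → 1: weight = 8, length = 2, mean = 8/2 ≈ 4.000
Minimum mean = 1.000, attained e.g. along the cycle 1 → 2 → 1 with weight 2 and length 2. So λ(A) = 2/2 = 1.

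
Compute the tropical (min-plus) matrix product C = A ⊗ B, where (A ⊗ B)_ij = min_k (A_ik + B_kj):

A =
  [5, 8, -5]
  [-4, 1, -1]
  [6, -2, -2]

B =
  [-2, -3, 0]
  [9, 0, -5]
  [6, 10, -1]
A ⊗ B =
  [1, 2, -6]
  [-6, -7, -4]
  [4, -2, -7]

Apply the min-plus product entry-by-entry:
  C[0][0] = min over k of (A[0][0] + B[0][0] = 5 + -2 = 3, A[0][1] + B[1][0] = 8 + 9 = 17, A[0][2] + B[2][0] = -5 + 6 = 1) = 1 (attained at k = 2)
  C[0][1] = min over k of (A[0][0] + B[0][1] = 5 + -3 = 2, A[0][1] + B[1][1] = 8 + 0 = 8, A[0][2] + B[2][1] = -5 + 10 = 5) = 2 (attained at k = 0)
  C[0][2] = min over k of (A[0][0] + B[0][2] = 5 + 0 = 5, A[0][1] + B[1][2] = 8 + -5 = 3, A[0][2] + B[2][2] = -5 + -1 = -6) = -6 (attained at k = 2)
  C[1][0] = min over k of (A[1][0] + B[0][0] = -4 + -2 = -6, A[1][1] + B[1][0] = 1 + 9 = 10, A[1][2] + B[2][0] = -1 + 6 = 5) = -6 (attained at k = 0)
  C[1][1] = min over k of (A[1][0] + B[0][1] = -4 + -3 = -7, A[1][1] + B[1][1] = 1 + 0 = 1, A[1][2] + B[2][1] = -1 + 10 = 9) = -7 (attained at k = 0)
  C[1][2] = min over k of (A[1][0] + B[0][2] = -4 + 0 = -4, A[1][1] + B[1][2] = 1 + -5 = -4, A[1][2] + B[2][2] = -1 + -1 = -2) = -4 (attained at k = 0)
  C[2][0] = min over k of (A[2][0] + B[0][0] = 6 + -2 = 4, A[2][1] + B[1][0] = -2 + 9 = 7, A[2][2] + B[2][0] = -2 + 6 = 4) = 4 (attained at k = 0)
  C[2][1] = min over k of (A[2][0] + B[0][1] = 6 + -3 = 3, A[2][1] + B[1][1] = -2 + 0 = -2, A[2][2] + B[2][1] = -2 + 10 = 8) = -2 (attained at k = 1)
  C[2][2] = min over k of (A[2][0] + B[0][2] = 6 + 0 = 6, A[2][1] + B[1][2] = -2 + -5 = -7, A[2][2] + B[2][2] = -2 + -1 = -3) = -7 (attained at k = 1)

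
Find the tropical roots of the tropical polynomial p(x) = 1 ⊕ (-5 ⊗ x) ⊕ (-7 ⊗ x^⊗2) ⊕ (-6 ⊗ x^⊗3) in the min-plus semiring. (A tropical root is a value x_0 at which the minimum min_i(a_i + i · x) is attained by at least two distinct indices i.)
Roots: {-1, 2, 6}

Each tropical root is a break point of the lower envelope of the lines y = a_i + i · x (there are 4 lines, with slopes 0, 1, ..., 3). Only the lines that attain the minimum somewhere contribute to roots; other lines are dominated. Here the surviving (envelope) indices are i = 3, i = 2, i = 1, i = 0.
Intersections between consecutive envelope lines give the roots: for adjacent envelope indices i < j the intersection is x = (a_i − a_j) / (j − i). Reading off the sorted break points: {-1, 2, 6}.
Verification: at each break x_0, at least two indices attain the minimum of min_i(a_i + i · x_0).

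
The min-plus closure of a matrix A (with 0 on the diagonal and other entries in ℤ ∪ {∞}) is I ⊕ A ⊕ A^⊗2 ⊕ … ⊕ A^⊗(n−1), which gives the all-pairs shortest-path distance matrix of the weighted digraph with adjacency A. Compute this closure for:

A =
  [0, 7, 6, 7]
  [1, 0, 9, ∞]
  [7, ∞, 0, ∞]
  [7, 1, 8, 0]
Closure =
  [0, 7, 6, 7]
  [1, 0, 7, 8]
  [7, 14, 0, 14]
  [2, 1, 8, 0]

This is the Floyd-Warshall all-pairs shortest-path computation. For each intermediate vertex k = 0, 1, …, 3, update dist[i][j] ← min(dist[i][j], dist[i][k] + dist[k][j]). The final matrix gives, for each (i, j), the minimum total weight of any directed path from i to j (possibly empty when i = j).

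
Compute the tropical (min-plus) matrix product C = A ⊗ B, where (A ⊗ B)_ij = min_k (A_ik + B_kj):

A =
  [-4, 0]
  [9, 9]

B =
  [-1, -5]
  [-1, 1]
A ⊗ B =
  [-5, -9]
  [8, 4]

Apply the min-plus product entry-by-entry:
  C[0][0] = min over k of (A[0][0] + B[0][0] = -4 + -1 = -5, A[0][1] + B[1][0] = 0 + -1 = -1) = -5 (attained at k = 0)
  C[0][1] = min over k of (A[0][0] + B[0][1] = -4 + -5 = -9, A[0][1] + B[1][1] = 0 + 1 = 1) = -9 (attained at k = 0)
  C[1][0] = min over k of (A[1][0] + B[0][0] = 9 + -1 = 8, A[1][1] + B[1][0] = 9 + -1 = 8) = 8 (attained at k = 0)
  C[1][1] = min over k of (A[1][0] + B[0][1] = 9 + -5 = 4, A[1][1] + B[1][1] = 9 + 1 = 10) = 4 (attained at k = 0)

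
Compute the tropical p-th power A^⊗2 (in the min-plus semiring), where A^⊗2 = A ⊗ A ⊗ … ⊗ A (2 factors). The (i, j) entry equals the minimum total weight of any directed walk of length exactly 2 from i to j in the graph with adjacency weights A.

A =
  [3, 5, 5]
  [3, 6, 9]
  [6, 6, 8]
A^⊗2 =
  [6, 8, 8]
  [6, 8, 8]
  [9, 11, 11]

Each entry (A^⊗2)_ij equals the minimum over all length-2 walks i = v_0 → v_1 → … → v_2 = j of Σ_t A[v_t][v_{t+1}]. For example, for (i, j) = (0, 2) we minimise over 3 possible intermediate vertex sequences; the minimum is 8, attained along the walk 0 → 0 → 2.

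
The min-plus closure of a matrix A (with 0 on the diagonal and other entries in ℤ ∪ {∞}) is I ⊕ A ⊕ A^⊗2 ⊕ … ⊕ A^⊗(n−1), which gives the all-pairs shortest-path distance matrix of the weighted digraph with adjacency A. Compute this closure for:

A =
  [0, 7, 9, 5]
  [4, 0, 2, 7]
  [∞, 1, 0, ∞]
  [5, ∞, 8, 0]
Closure =
  [0, 7, 9, 5]
  [4, 0, 2, 7]
  [5, 1, 0, 8]
  [5, 9, 8, 0]

This is the Floyd-Warshall all-pairs shortest-path computation. For each intermediate vertex k = 0, 1, …, 3, update dist[i][j] ← min(dist[i][j], dist[i][k] + dist[k][j]). The final matrix gives, for each (i, j), the minimum total weight of any directed path from i to j (possibly empty when i = j).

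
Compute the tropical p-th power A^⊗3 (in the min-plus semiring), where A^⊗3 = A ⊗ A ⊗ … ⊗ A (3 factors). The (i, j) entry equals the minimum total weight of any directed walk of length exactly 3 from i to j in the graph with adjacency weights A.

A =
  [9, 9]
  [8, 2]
A^⊗3 =
  [19, 13]
  [12, 6]

Each entry (A^⊗3)_ij equals the minimum over all length-3 walks i = v_0 → v_1 → … → v_3 = j of Σ_t A[v_t][v_{t+1}]. For example, for (i, j) = (0, 1) we minimise over 4 possible intermediate vertex sequences; the minimum is 13, attained along the walk 0 → 1 → 1 → 1.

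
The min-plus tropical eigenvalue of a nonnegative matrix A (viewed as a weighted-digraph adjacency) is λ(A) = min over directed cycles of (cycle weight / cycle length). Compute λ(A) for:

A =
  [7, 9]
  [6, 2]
λ(A) = 2

Enumerate directed cycles and compute their means (weight / length). Sample:
  cycle 0 → 0: weight = 7, length = 1, mean = 7/1 ≈ 7.000
  cycle 1 → 1: weight = 2, length = 1, mean = 2/1 ≈ 2.000
  cycle 0 → 1 → 0: weight = 15, length = 2, mean = 15/2 ≈ 7.500
  cycle 1 → 0 → 1: weight = 15, length = 2, mean = 15/2 ≈ 7.500
Minimum mean = 2.000, attained e.g. along the cycle 1 → 1 with weight 2 and length 1. So λ(A) = 2/1 = 2.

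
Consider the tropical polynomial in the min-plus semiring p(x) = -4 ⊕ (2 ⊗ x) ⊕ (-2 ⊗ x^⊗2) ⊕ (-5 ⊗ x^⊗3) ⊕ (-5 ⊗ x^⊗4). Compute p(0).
p(0) = -5

A tropical monomial a ⊗ x^⊗i evaluates to a + i · x. Evaluating each term at x = 0:
  Term 0 contributes -4 + 0 · 0 = -4
  Term 1 contributes 2 + 1 · 0 = 2
  Term 2 contributes -2 + 2 · 0 = -2
  Term 3 contributes -5 + 3 · 0 = -5
  Term 4 contributes -5 + 4 · 0 = -5
p(0) = ⊕ of these = min[-4, 2, -2, -5, -5] = -5.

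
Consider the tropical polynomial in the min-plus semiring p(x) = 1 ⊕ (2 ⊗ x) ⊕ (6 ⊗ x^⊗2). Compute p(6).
p(6) = 1

A tropical monomial a ⊗ x^⊗i evaluates to a + i · x. Evaluating each term at x = 6:
  Term 0 contributes 1 + 0 · 6 = 1
  Term 1 contributes 2 + 1 · 6 = 8
  Term 2 contributes 6 + 2 · 6 = 18
p(6) = ⊕ of these = min[1, 8, 18] = 1.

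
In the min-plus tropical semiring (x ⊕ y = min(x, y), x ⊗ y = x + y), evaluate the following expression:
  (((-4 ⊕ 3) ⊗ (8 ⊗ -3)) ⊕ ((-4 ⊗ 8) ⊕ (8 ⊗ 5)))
(((-4 ⊕ 3) ⊗ (8 ⊗ -3)) ⊕ ((-4 ⊗ 8) ⊕ (8 ⊗ 5))) = 1

Expand innermost to outermost. Recall ⊕ takes the minimum of its arguments and ⊗ takes their sum. Working out the expression (((-4 ⊕ 3) ⊗ (8 ⊗ -3)) ⊕ ((-4 ⊗ 8) ⊕ (8 ⊗ 5))) gives 1.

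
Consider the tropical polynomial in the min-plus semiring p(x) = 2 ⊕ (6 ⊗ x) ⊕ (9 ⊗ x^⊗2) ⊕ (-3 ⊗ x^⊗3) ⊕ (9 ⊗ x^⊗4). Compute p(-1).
p(-1) = -6

A tropical monomial a ⊗ x^⊗i evaluates to a + i · x. Evaluating each term at x = -1:
  Term 0 contributes 2 + 0 · -1 = 2
  Term 1 contributes 6 + 1 · -1 = 5
  Term 2 contributes 9 + 2 · -1 = 7
  Term 3 contributes -3 + 3 · -1 = -6
  Term 4 contributes 9 + 4 · -1 = 5
p(-1) = ⊕ of these = min[2, 5, 7, -6, 5] = -6.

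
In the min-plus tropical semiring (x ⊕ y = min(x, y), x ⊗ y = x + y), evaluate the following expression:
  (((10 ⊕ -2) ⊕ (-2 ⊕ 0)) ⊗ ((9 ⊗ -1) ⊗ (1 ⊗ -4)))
(((10 ⊕ -2) ⊕ (-2 ⊕ 0)) ⊗ ((9 ⊗ -1) ⊗ (1 ⊗ -4))) = 3

Expand innermost to outermost. Recall ⊕ takes the minimum of its arguments and ⊗ takes their sum. Working out the expression (((10 ⊕ -2) ⊕ (-2 ⊕ 0)) ⊗ ((9 ⊗ -1) ⊗ (1 ⊗ -4))) gives 3.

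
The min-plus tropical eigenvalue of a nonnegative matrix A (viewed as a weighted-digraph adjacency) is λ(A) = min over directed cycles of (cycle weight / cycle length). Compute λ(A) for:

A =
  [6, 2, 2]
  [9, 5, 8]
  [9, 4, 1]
λ(A) = 1

Enumerate directed cycles and compute their means (weight / length). Sample:
  cycle 0 → 0: weight = 6, length = 1, mean = 6/1 ≈ 6.000
  cycle 1 → 1: weight = 5, length = 1, mean = 5/1 ≈ 5.000
  cycle 2 → 2: weight = 1, length = 1, mean = 1/1 ≈ 1.000
  cycle 0 → 1 → 0: weight = 11, length = 2, mean = 11/2 ≈ 5.500
  cycle 0 → 2 → 0: weight = 11, length = 2, mean = 11/2 ≈ 5.500
  cycle 1 → 0 → 1: weight = 11, length = 2, mean = 11/2 ≈ 5.500
Minimum mean = 1.000, attained e.g. along the cycle 2 → 2 with weight 1 and length 1. So λ(A) = 1/1 = 1.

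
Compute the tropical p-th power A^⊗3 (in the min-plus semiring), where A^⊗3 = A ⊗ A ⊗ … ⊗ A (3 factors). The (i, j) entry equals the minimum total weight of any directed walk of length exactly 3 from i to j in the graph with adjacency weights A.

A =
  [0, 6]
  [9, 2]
A^⊗3 =
  [0, 6]
  [9, 6]

Each entry (A^⊗3)_ij equals the minimum over all length-3 walks i = v_0 → v_1 → … → v_3 = j of Σ_t A[v_t][v_{t+1}]. For example, for (i, j) = (0, 1) we minimise over 4 possible intermediate vertex sequences; the minimum is 6, attained along the walk 0 → 0 → 0 → 1.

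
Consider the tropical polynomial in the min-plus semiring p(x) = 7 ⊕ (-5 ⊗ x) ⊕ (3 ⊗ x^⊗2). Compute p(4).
p(4) = -1

A tropical monomial a ⊗ x^⊗i evaluates to a + i · x. Evaluating each term at x = 4:
  Term 0 contributes 7 + 0 · 4 = 7
  Term 1 contributes -5 + 1 · 4 = -1
  Term 2 contributes 3 + 2 · 4 = 11
p(4) = ⊕ of these = min[7, -1, 11] = -1.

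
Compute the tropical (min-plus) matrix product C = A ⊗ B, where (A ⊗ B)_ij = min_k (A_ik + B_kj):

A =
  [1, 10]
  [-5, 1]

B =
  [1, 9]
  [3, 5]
A ⊗ B =
  [2, 10]
  [-4, 4]

Apply the min-plus product entry-by-entry:
  C[0][0] = min over k of (A[0][0] + B[0][0] = 1 + 1 = 2, A[0][1] + B[1][0] = 10 + 3 = 13) = 2 (attained at k = 0)
  C[0][1] = min over k of (A[0][0] + B[0][1] = 1 + 9 = 10, A[0][1] + B[1][1] = 10 + 5 = 15) = 10 (attained at k = 0)
  C[1][0] = min over k of (A[1][0] + B[0][0] = -5 + 1 = -4, A[1][1] + B[1][0] = 1 + 3 = 4) = -4 (attained at k = 0)
  C[1][1] = min over k of (A[1][0] + B[0][1] = -5 + 9 = 4, A[1][1] + B[1][1] = 1 + 5 = 6) = 4 (attained at k = 0)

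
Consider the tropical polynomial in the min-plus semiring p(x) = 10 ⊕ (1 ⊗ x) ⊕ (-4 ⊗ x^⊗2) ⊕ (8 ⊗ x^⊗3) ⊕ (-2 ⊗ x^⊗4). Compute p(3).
p(3) = 2

A tropical monomial a ⊗ x^⊗i evaluates to a + i · x. Evaluating each term at x = 3:
  Term 0 contributes 10 + 0 · 3 = 10
  Term 1 contributes 1 + 1 · 3 = 4
  Term 2 contributes -4 + 2 · 3 = 2
  Term 3 contributes 8 + 3 · 3 = 17
  Term 4 contributes -2 + 4 · 3 = 10
p(3) = ⊕ of these = min[10, 4, 2, 17, 10] = 2.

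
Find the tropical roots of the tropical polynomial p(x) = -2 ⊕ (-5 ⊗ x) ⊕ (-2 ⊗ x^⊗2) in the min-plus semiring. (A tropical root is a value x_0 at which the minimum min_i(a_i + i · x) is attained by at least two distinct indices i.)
Roots: {-3, 3}

Each tropical root is a break point of the lower envelope of the lines y = a_i + i · x (there are 3 lines, with slopes 0, 1, ..., 2). Only the lines that attain the minimum somewhere contribute to roots; other lines are dominated. Here the surviving (envelope) indices are i = 2, i = 1, i = 0.
Intersections between consecutive envelope lines give the roots: for adjacent envelope indices i < j the intersection is x = (a_i − a_j) / (j − i). Reading off the sorted break points: {-3, 3}.
Verification: at each break x_0, at least two indices attain the minimum of min_i(a_i + i · x_0).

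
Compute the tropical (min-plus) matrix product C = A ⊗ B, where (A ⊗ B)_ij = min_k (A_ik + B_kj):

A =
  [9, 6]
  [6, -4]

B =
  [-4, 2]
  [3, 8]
A ⊗ B =
  [5, 11]
  [-1, 4]

Apply the min-plus product entry-by-entry:
  C[0][0] = min over k of (A[0][0] + B[0][0] = 9 + -4 = 5, A[0][1] + B[1][0] = 6 + 3 = 9) = 5 (attained at k = 0)
  C[0][1] = min over k of (A[0][0] + B[0][1] = 9 + 2 = 11, A[0][1] + B[1][1] = 6 + 8 = 14) = 11 (attained at k = 0)
  C[1][0] = min over k of (A[1][0] + B[0][0] = 6 + -4 = 2, A[1][1] + B[1][0] = -4 + 3 = -1) = -1 (attained at k = 1)
  C[1][1] = min over k of (A[1][0] + B[0][1] = 6 + 2 = 8, A[1][1] + B[1][1] = -4 + 8 = 4) = 4 (attained at k = 1)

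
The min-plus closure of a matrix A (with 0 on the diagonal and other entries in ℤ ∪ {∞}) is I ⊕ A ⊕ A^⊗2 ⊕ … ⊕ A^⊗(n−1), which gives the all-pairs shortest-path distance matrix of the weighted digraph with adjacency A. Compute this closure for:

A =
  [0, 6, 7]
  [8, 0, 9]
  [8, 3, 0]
Closure =
  [0, 6, 7]
  [8, 0, 9]
  [8, 3, 0]

This is the Floyd-Warshall all-pairs shortest-path computation. For each intermediate vertex k = 0, 1, …, 2, update dist[i][j] ← min(dist[i][j], dist[i][k] + dist[k][j]). The final matrix gives, for each (i, j), the minimum total weight of any directed path from i to j (possibly empty when i = j).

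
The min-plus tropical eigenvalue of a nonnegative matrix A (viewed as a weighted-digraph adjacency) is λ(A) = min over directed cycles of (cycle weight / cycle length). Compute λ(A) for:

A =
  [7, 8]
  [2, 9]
λ(A) = 5

Enumerate directed cycles and compute their means (weight / length). Sample:
  cycle 0 → 0: weight = 7, length = 1, mean = 7/1 ≈ 7.000
  cycle 1 → 1: weight = 9, length = 1, mean = 9/1 ≈ 9.000
  cycle 0 → 1 → 0: weight = 10, length = 2, mean = 10/2 ≈ 5.000
  cycle 1 → 0 → 1: weight = 10, length = 2, mean = 10/2 ≈ 5.000
Minimum mean = 5.000, attained e.g. along the cycle 0 → 1 → 0 with weight 10 and length 2. So λ(A) = 10/2 = 5.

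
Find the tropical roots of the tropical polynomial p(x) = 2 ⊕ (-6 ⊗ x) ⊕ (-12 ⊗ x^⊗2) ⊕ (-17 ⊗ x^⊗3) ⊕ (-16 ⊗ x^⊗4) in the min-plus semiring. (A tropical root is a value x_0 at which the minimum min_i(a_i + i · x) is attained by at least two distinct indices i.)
Roots: {-1, 5, 6, 8}

Each tropical root is a break point of the lower envelope of the lines y = a_i + i · x (there are 5 lines, with slopes 0, 1, ..., 4). Only the lines that attain the minimum somewhere contribute to roots; other lines are dominated. Here the surviving (envelope) indices are i = 4, i = 3, i = 2, i = 1, i = 0.
Intersections between consecutive envelope lines give the roots: for adjacent envelope indices i < j the intersection is x = (a_i − a_j) / (j − i). Reading off the sorted break points: {-1, 5, 6, 8}.
Verification: at each break x_0, at least two indices attain the minimum of min_i(a_i + i · x_0).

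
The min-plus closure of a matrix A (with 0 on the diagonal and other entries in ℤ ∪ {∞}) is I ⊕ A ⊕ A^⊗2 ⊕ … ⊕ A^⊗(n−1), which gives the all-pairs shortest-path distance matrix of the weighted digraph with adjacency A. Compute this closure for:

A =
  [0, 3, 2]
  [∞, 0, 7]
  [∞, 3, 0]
Closure =
  [0, 3, 2]
  [∞, 0, 7]
  [∞, 3, 0]

This is the Floyd-Warshall all-pairs shortest-path computation. For each intermediate vertex k = 0, 1, …, 2, update dist[i][j] ← min(dist[i][j], dist[i][k] + dist[k][j]). The final matrix gives, for each (i, j), the minimum total weight of any directed path from i to j (possibly empty when i = j).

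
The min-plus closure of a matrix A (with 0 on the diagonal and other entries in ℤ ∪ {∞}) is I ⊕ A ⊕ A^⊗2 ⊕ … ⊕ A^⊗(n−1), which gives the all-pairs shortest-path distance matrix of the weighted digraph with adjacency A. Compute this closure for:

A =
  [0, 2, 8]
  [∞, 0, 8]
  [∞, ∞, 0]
Closure =
  [0, 2, 8]
  [∞, 0, 8]
  [∞, ∞, 0]

This is the Floyd-Warshall all-pairs shortest-path computation. For each intermediate vertex k = 0, 1, …, 2, update dist[i][j] ← min(dist[i][j], dist[i][k] + dist[k][j]). The final matrix gives, for each (i, j), the minimum total weight of any directed path from i to j (possibly empty when i = j).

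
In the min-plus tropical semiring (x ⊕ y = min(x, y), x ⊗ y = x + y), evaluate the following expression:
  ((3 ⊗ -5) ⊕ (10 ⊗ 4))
((3 ⊗ -5) ⊕ (10 ⊗ 4)) = -2

Expand innermost to outermost. Recall ⊕ takes the minimum of its arguments and ⊗ takes their sum. Working out the expression ((3 ⊗ -5) ⊕ (10 ⊗ 4)) gives -2.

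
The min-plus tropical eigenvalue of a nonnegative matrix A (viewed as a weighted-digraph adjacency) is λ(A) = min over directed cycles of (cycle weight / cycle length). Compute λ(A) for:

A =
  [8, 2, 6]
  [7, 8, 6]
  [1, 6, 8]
λ(A) = 3

Enumerate directed cycles and compute their means (weight / length). Sample:
  cycle 0 → 0: weight = 8, length = 1, mean = 8/1 ≈ 8.000
  cycle 1 → 1: weight = 8, length = 1, mean = 8/1 ≈ 8.000
  cycle 2 → 2: weight = 8, length = 1, mean = 8/1 ≈ 8.000
  cycle 0 → 1 → 0: weight = 9, length = 2, mean = 9/2 ≈ 4.500
  cycle 0 → 2 → 0: weight = 7, length = 2, mean = 7/2 ≈ 3.500
  cycle 1 → 0 → 1: weight = 9, length = 2, mean = 9/2 ≈ 4.500
Minimum mean = 3.000, attained e.g. along the cycle 0 → 1 → 2 → 0 with weight 9 and length 3. So λ(A) = 9/3 = 3.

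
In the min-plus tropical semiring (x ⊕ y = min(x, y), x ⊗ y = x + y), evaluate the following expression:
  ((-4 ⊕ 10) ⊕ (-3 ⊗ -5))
((-4 ⊕ 10) ⊕ (-3 ⊗ -5)) = -8

Expand innermost to outermost. Recall ⊕ takes the minimum of its arguments and ⊗ takes their sum. Working out the expression ((-4 ⊕ 10) ⊕ (-3 ⊗ -5)) gives -8.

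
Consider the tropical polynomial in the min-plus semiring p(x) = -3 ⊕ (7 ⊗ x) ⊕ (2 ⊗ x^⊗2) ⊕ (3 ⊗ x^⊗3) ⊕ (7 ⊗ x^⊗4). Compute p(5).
p(5) = -3

A tropical monomial a ⊗ x^⊗i evaluates to a + i · x. Evaluating each term at x = 5:
  Term 0 contributes -3 + 0 · 5 = -3
  Term 1 contributes 7 + 1 · 5 = 12
  Term 2 contributes 2 + 2 · 5 = 12
  Term 3 contributes 3 + 3 · 5 = 18
  Term 4 contributes 7 + 4 · 5 = 27
p(5) = ⊕ of these = min[-3, 12, 12, 18, 27] = -3.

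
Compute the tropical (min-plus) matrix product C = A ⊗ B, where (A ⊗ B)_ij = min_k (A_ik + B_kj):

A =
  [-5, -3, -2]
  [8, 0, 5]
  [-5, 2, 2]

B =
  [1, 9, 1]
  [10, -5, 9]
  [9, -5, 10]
A ⊗ B =
  [-4, -8, -4]
  [9, -5, 9]
  [-4, -3, -4]

Apply the min-plus product entry-by-entry:
  C[0][0] = min over k of (A[0][0] + B[0][0] = -5 + 1 = -4, A[0][1] + B[1][0] = -3 + 10 = 7, A[0][2] + B[2][0] = -2 + 9 = 7) = -4 (attained at k = 0)
  C[0][1] = min over k of (A[0][0] + B[0][1] = -5 + 9 = 4, A[0][1] + B[1][1] = -3 + -5 = -8, A[0][2] + B[2][1] = -2 + -5 = -7) = -8 (attained at k = 1)
  C[0][2] = min over k of (A[0][0] + B[0][2] = -5 + 1 = -4, A[0][1] + B[1][2] = -3 + 9 = 6, A[0][2] + B[2][2] = -2 + 10 = 8) = -4 (attained at k = 0)
  C[1][0] = min over k of (A[1][0] + B[0][0] = 8 + 1 = 9, A[1][1] + B[1][0] = 0 + 10 = 10, A[1][2] + B[2][0] = 5 + 9 = 14) = 9 (attained at k = 0)
  C[1][1] = min over k of (A[1][0] + B[0][1] = 8 + 9 = 17, A[1][1] + B[1][1] = 0 + -5 = -5, A[1][2] + B[2][1] = 5 + -5 = 0) = -5 (attained at k = 1)
  C[1][2] = min over k of (A[1][0] + B[0][2] = 8 + 1 = 9, A[1][1] + B[1][2] = 0 + 9 = 9, A[1][2] + B[2][2] = 5 + 10 = 15) = 9 (attained at k = 0)
  C[2][0] = min over k of (A[2][0] + B[0][0] = -5 + 1 = -4, A[2][1] + B[1][0] = 2 + 10 = 12, A[2][2] + B[2][0] = 2 + 9 = 11) = -4 (attained at k = 0)
  C[2][1] = min over k of (A[2][0] + B[0][1] = -5 + 9 = 4, A[2][1] + B[1][1] = 2 + -5 = -3, A[2][2] + B[2][1] = 2 + -5 = -3) = -3 (attained at k = 1)
  C[2][2] = min over k of (A[2][0] + B[0][2] = -5 + 1 = -4, A[2][1] + B[1][2] = 2 + 9 = 11, A[2][2] + B[2][2] = 2 + 10 = 12) = -4 (attained at k = 0)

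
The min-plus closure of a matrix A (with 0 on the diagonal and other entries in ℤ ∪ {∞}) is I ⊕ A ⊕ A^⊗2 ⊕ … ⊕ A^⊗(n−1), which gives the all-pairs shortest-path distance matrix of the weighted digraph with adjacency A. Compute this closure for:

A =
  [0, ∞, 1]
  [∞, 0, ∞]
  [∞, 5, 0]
Closure =
  [0, 6, 1]
  [∞, 0, ∞]
  [∞, 5, 0]

This is the Floyd-Warshall all-pairs shortest-path computation. For each intermediate vertex k = 0, 1, …, 2, update dist[i][j] ← min(dist[i][j], dist[i][k] + dist[k][j]). The final matrix gives, for each (i, j), the minimum total weight of any directed path from i to j (possibly empty when i = j).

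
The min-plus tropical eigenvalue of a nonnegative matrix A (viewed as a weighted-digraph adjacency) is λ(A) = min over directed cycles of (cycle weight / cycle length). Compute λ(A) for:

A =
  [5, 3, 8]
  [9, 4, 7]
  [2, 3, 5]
λ(A) = 4

Enumerate directed cycles and compute their means (weight / length). Sample:
  cycle 0 → 0: weight = 5, length = 1, mean = 5/1 ≈ 5.000
  cycle 1 → 1: weight = 4, length = 1, mean = 4/1 ≈ 4.000
  cycle 2 → 2: weight = 5, length = 1, mean = 5/1 ≈ 5.000
  cycle 0 → 1 → 0: weight = 12, length = 2, mean = 12/2 ≈ 6.000
  cycle 0 → 2 → 0: weight = 10, length = 2, mean = 10/2 ≈ 5.000
  cycle 1 → 0 → 1: weight = 12, length = 2, mean = 12/2 ≈ 6.000
Minimum mean = 4.000, attained e.g. along the cycle 1 → 1 with weight 4 and length 1. So λ(A) = 4/1 = 4.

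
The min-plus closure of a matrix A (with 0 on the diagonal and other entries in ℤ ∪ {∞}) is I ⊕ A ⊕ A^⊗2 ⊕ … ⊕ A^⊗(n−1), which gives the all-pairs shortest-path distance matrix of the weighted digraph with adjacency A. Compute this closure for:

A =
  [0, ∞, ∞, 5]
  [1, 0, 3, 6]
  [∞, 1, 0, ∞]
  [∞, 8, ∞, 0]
Closure =
  [0, 13, 16, 5]
  [1, 0, 3, 6]
  [2, 1, 0, 7]
  [9, 8, 11, 0]

This is the Floyd-Warshall all-pairs shortest-path computation. For each intermediate vertex k = 0, 1, …, 3, update dist[i][j] ← min(dist[i][j], dist[i][k] + dist[k][j]). The final matrix gives, for each (i, j), the minimum total weight of any directed path from i to j (possibly empty when i = j).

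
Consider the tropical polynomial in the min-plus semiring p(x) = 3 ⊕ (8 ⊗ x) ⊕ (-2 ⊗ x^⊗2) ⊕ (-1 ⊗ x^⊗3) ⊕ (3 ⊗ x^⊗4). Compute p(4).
p(4) = 3

A tropical monomial a ⊗ x^⊗i evaluates to a + i · x. Evaluating each term at x = 4:
  Term 0 contributes 3 + 0 · 4 = 3
  Term 1 contributes 8 + 1 · 4 = 12
  Term 2 contributes -2 + 2 · 4 = 6
  Term 3 contributes -1 + 3 · 4 = 11
  Term 4 contributes 3 + 4 · 4 = 19
p(4) = ⊕ of these = min[3, 12, 6, 11, 19] = 3.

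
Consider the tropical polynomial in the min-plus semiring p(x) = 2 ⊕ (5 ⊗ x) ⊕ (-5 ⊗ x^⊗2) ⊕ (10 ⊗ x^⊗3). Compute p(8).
p(8) = 2

A tropical monomial a ⊗ x^⊗i evaluates to a + i · x. Evaluating each term at x = 8:
  Term 0 contributes 2 + 0 · 8 = 2
  Term 1 contributes 5 + 1 · 8 = 13
  Term 2 contributes -5 + 2 · 8 = 11
  Term 3 contributes 10 + 3 · 8 = 34
p(8) = ⊕ of these = min[2, 13, 11, 34] = 2.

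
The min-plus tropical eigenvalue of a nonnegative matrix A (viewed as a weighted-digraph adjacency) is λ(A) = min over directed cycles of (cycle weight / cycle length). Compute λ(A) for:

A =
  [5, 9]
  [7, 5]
λ(A) = 5

Enumerate directed cycles and compute their means (weight / length). Sample:
  cycle 0 → 0: weight = 5, length = 1, mean = 5/1 ≈ 5.000
  cycle 1 → 1: weight = 5, length = 1, mean = 5/1 ≈ 5.000
  cycle 0 → 1 → 0: weight = 16, length = 2, mean = 16/2 ≈ 8.000
  cycle 1 → 0 → 1: weight = 16, length = 2, mean = 16/2 ≈ 8.000
Minimum mean = 5.000, attained e.g. along the cycle 0 → 0 with weight 5 and length 1. So λ(A) = 5/1 = 5.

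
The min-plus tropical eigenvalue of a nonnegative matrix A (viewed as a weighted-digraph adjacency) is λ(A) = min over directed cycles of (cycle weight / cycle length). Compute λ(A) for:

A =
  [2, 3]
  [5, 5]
λ(A) = 2

Enumerate directed cycles and compute their means (weight / length). Sample:
  cycle 0 → 0: weight = 2, length = 1, mean = 2/1 ≈ 2.000
  cycle 1 → 1: weight = 5, length = 1, mean = 5/1 ≈ 5.000
  cycle 0 → 1 → 0: weight = 8, length = 2, mean = 8/2 ≈ 4.000
  cycle 1 → 0 → 1: weight = 8, length = 2, mean = 8/2 ≈ 4.000
Minimum mean = 2.000, attained e.g. along the cycle 0 → 0 with weight 2 and length 1. So λ(A) = 2/1 = 2.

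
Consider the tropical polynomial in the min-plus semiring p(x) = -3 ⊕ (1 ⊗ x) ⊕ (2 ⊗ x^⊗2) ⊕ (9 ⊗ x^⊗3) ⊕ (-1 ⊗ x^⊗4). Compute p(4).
p(4) = -3

A tropical monomial a ⊗ x^⊗i evaluates to a + i · x. Evaluating each term at x = 4:
  Term 0 contributes -3 + 0 · 4 = -3
  Term 1 contributes 1 + 1 · 4 = 5
  Term 2 contributes 2 + 2 · 4 = 10
  Term 3 contributes 9 + 3 · 4 = 21
  Term 4 contributes -1 + 4 · 4 = 15
p(4) = ⊕ of these = min[-3, 5, 10, 21, 15] = -3.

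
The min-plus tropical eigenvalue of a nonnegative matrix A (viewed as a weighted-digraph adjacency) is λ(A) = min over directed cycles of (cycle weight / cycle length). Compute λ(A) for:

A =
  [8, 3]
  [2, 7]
λ(A) = 5/2

Enumerate directed cycles and compute their means (weight / length). Sample:
  cycle 0 → 0: weight = 8, length = 1, mean = 8/1 ≈ 8.000
  cycle 1 → 1: weight = 7, length = 1, mean = 7/1 ≈ 7.000
  cycle 0 → 1 → 0: weight = 5, length = 2, mean = 5/2 ≈ 2.500
  cycle 1 → 0 → 1: weight = 5, length = 2, mean = 5/2 ≈ 2.500
Minimum mean = 2.500, attained e.g. along the cycle 0 → 1 → 0 with weight 5 and length 2. So λ(A) = 5/2 = 5/2.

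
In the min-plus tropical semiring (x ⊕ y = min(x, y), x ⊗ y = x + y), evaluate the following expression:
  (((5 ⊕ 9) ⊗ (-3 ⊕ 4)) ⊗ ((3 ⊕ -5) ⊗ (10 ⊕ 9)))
(((5 ⊕ 9) ⊗ (-3 ⊕ 4)) ⊗ ((3 ⊕ -5) ⊗ (10 ⊕ 9))) = 6

Expand innermost to outermost. Recall ⊕ takes the minimum of its arguments and ⊗ takes their sum. Working out the expression (((5 ⊕ 9) ⊗ (-3 ⊕ 4)) ⊗ ((3 ⊕ -5) ⊗ (10 ⊕ 9))) gives 6.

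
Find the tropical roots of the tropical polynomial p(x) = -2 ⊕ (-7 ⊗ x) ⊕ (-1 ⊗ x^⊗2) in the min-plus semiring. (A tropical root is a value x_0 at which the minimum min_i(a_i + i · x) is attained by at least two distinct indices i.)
Roots: {-6, 5}

Each tropical root is a break point of the lower envelope of the lines y = a_i + i · x (there are 3 lines, with slopes 0, 1, ..., 2). Only the lines that attain the minimum somewhere contribute to roots; other lines are dominated. Here the surviving (envelope) indices are i = 2, i = 1, i = 0.
Intersections between consecutive envelope lines give the roots: for adjacent envelope indices i < j the intersection is x = (a_i − a_j) / (j − i). Reading off the sorted break points: {-6, 5}.
Verification: at each break x_0, at least two indices attain the minimum of min_i(a_i + i · x_0).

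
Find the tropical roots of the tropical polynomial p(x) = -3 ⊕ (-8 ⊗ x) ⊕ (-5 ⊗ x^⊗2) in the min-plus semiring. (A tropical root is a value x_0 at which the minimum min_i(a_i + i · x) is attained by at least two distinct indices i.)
Roots: {-3, 5}

Each tropical root is a break point of the lower envelope of the lines y = a_i + i · x (there are 3 lines, with slopes 0, 1, ..., 2). Only the lines that attain the minimum somewhere contribute to roots; other lines are dominated. Here the surviving (envelope) indices are i = 2, i = 1, i = 0.
Intersections between consecutive envelope lines give the roots: for adjacent envelope indices i < j the intersection is x = (a_i − a_j) / (j − i). Reading off the sorted break points: {-3, 5}.
Verification: at each break x_0, at least two indices attain the minimum of min_i(a_i + i · x_0).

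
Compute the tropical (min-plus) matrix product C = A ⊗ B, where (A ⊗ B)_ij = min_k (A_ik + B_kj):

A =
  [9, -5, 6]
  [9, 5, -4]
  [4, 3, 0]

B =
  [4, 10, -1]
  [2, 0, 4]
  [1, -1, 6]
A ⊗ B =
  [-3, -5, -1]
  [-3, -5, 2]
  [1, -1, 3]

Apply the min-plus product entry-by-entry:
  C[0][0] = min over k of (A[0][0] + B[0][0] = 9 + 4 = 13, A[0][1] + B[1][0] = -5 + 2 = -3, A[0][2] + B[2][0] = 6 + 1 = 7) = -3 (attained at k = 1)
  C[0][1] = min over k of (A[0][0] + B[0][1] = 9 + 10 = 19, A[0][1] + B[1][1] = -5 + 0 = -5, A[0][2] + B[2][1] = 6 + -1 = 5) = -5 (attained at k = 1)
  C[0][2] = min over k of (A[0][0] + B[0][2] = 9 + -1 = 8, A[0][1] + B[1][2] = -5 + 4 = -1, A[0][2] + B[2][2] = 6 + 6 = 12) = -1 (attained at k = 1)
  C[1][0] = min over k of (A[1][0] + B[0][0] = 9 + 4 = 13, A[1][1] + B[1][0] = 5 + 2 = 7, A[1][2] + B[2][0] = -4 + 1 = -3) = -3 (attained at k = 2)
  C[1][1] = min over k of (A[1][0] + B[0][1] = 9 + 10 = 19, A[1][1] + B[1][1] = 5 + 0 = 5, A[1][2] + B[2][1] = -4 + -1 = -5) = -5 (attained at k = 2)
  C[1][2] = min over k of (A[1][0] + B[0][2] = 9 + -1 = 8, A[1][1] + B[1][2] = 5 + 4 = 9, A[1][2] + B[2][2] = -4 + 6 = 2) = 2 (attained at k = 2)
  C[2][0] = min over k of (A[2][0] + B[0][0] = 4 + 4 = 8, A[2][1] + B[1][0] = 3 + 2 = 5, A[2][2] + B[2][0] = 0 + 1 = 1) = 1 (attained at k = 2)
  C[2][1] = min over k of (A[2][0] + B[0][1] = 4 + 10 = 14, A[2][1] + B[1][1] = 3 + 0 = 3, A[2][2] + B[2][1] = 0 + -1 = -1) = -1 (attained at k = 2)
  C[2][2] = min over k of (A[2][0] + B[0][2] = 4 + -1 = 3, A[2][1] + B[1][2] = 3 + 4 = 7, A[2][2] + B[2][2] = 0 + 6 = 6) = 3 (attained at k = 0)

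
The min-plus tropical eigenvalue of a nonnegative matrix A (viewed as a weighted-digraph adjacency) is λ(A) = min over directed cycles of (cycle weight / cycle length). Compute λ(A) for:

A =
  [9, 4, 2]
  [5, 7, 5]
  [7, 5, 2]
λ(A) = 2

Enumerate directed cycles and compute their means (weight / length). Sample:
  cycle 0 → 0: weight = 9, length = 1, mean = 9/1 ≈ 9.000
  cycle 1 → 1: weight = 7, length = 1, mean = 7/1 ≈ 7.000
  cycle 2 → 2: weight = 2, length = 1, mean = 2/1 ≈ 2.000
  cycle 0 → 1 → 0: weight = 9, length = 2, mean = 9/2 ≈ 4.500
  cycle 0 → 2 → 0: weight = 9, length = 2, mean = 9/2 ≈ 4.500
  cycle 1 → 0 → 1: weight = 9, length = 2, mean = 9/2 ≈ 4.500
Minimum mean = 2.000, attained e.g. along the cycle 2 → 2 with weight 2 and length 1. So λ(A) = 2/1 = 2.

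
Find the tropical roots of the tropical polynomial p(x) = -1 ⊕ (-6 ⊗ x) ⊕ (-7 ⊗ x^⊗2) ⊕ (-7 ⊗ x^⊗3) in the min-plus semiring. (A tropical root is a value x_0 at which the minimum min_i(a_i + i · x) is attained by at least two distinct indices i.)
Roots: {0, 1, 5}

Each tropical root is a break point of the lower envelope of the lines y = a_i + i · x (there are 4 lines, with slopes 0, 1, ..., 3). Only the lines that attain the minimum somewhere contribute to roots; other lines are dominated. Here the surviving (envelope) indices are i = 3, i = 2, i = 1, i = 0.
Intersections between consecutive envelope lines give the roots: for adjacent envelope indices i < j the intersection is x = (a_i − a_j) / (j − i). Reading off the sorted break points: {0, 1, 5}.
Verification: at each break x_0, at least two indices attain the minimum of min_i(a_i + i · x_0).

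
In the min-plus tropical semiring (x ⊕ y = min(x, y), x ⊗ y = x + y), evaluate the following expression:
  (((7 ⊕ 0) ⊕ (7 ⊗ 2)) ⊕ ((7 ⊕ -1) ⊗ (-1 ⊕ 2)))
(((7 ⊕ 0) ⊕ (7 ⊗ 2)) ⊕ ((7 ⊕ -1) ⊗ (-1 ⊕ 2))) = -2

Expand innermost to outermost. Recall ⊕ takes the minimum of its arguments and ⊗ takes their sum. Working out the expression (((7 ⊕ 0) ⊕ (7 ⊗ 2)) ⊕ ((7 ⊕ -1) ⊗ (-1 ⊕ 2))) gives -2.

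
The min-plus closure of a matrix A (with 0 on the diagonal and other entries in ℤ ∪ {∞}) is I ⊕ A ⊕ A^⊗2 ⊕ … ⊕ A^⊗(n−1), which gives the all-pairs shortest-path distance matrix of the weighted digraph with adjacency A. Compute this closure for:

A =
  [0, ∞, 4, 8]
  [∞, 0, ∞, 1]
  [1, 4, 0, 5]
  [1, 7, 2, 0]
Closure =
  [0, 8, 4, 8]
  [2, 0, 3, 1]
  [1, 4, 0, 5]
  [1, 6, 2, 0]

This is the Floyd-Warshall all-pairs shortest-path computation. For each intermediate vertex k = 0, 1, …, 3, update dist[i][j] ← min(dist[i][j], dist[i][k] + dist[k][j]). The final matrix gives, for each (i, j), the minimum total weight of any directed path from i to j (possibly empty when i = j).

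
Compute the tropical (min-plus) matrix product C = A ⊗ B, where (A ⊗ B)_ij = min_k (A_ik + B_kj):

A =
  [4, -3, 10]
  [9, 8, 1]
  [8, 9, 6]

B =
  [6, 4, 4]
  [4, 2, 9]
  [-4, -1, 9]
A ⊗ B =
  [1, -1, 6]
  [-3, 0, 10]
  [2, 5, 12]

Apply the min-plus product entry-by-entry:
  C[0][0] = min over k of (A[0][0] + B[0][0] = 4 + 6 = 10, A[0][1] + B[1][0] = -3 + 4 = 1, A[0][2] + B[2][0] = 10 + -4 = 6) = 1 (attained at k = 1)
  C[0][1] = min over k of (A[0][0] + B[0][1] = 4 + 4 = 8, A[0][1] + B[1][1] = -3 + 2 = -1, A[0][2] + B[2][1] = 10 + -1 = 9) = -1 (attained at k = 1)
  C[0][2] = min over k of (A[0][0] + B[0][2] = 4 + 4 = 8, A[0][1] + B[1][2] = -3 + 9 = 6, A[0][2] + B[2][2] = 10 + 9 = 19) = 6 (attained at k = 1)
  C[1][0] = min over k of (A[1][0] + B[0][0] = 9 + 6 = 15, A[1][1] + B[1][0] = 8 + 4 = 12, A[1][2] + B[2][0] = 1 + -4 = -3) = -3 (attained at k = 2)
  C[1][1] = min over k of (A[1][0] + B[0][1] = 9 + 4 = 13, A[1][1] + B[1][1] = 8 + 2 = 10, A[1][2] + B[2][1] = 1 + -1 = 0) = 0 (attained at k = 2)
  C[1][2] = min over k of (A[1][0] + B[0][2] = 9 + 4 = 13, A[1][1] + B[1][2] = 8 + 9 = 17, A[1][2] + B[2][2] = 1 + 9 = 10) = 10 (attained at k = 2)
  C[2][0] = min over k of (A[2][0] + B[0][0] = 8 + 6 = 14, A[2][1] + B[1][0] = 9 + 4 = 13, A[2][2] + B[2][0] = 6 + -4 = 2) = 2 (attained at k = 2)
  C[2][1] = min over k of (A[2][0] + B[0][1] = 8 + 4 = 12, A[2][1] + B[1][1] = 9 + 2 = 11, A[2][2] + B[2][1] = 6 + -1 = 5) = 5 (attained at k = 2)
  C[2][2] = min over k of (A[2][0] + B[0][2] = 8 + 4 = 12, A[2][1] + B[1][2] = 9 + 9 = 18, A[2][2] + B[2][2] = 6 + 9 = 15) = 12 (attained at k = 0)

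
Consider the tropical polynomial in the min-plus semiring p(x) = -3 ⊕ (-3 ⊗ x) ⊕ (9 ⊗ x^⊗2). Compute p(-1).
p(-1) = -4

A tropical monomial a ⊗ x^⊗i evaluates to a + i · x. Evaluating each term at x = -1:
  Term 0 contributes -3 + 0 · -1 = -3
  Term 1 contributes -3 + 1 · -1 = -4
  Term 2 contributes 9 + 2 · -1 = 7
p(-1) = ⊕ of these = min[-3, -4, 7] = -4.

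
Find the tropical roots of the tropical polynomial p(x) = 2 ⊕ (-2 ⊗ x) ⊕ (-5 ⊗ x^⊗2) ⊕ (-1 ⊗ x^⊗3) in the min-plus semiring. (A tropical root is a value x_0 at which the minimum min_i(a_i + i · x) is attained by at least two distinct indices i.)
Roots: {-4, 3, 4}

Each tropical root is a break point of the lower envelope of the lines y = a_i + i · x (there are 4 lines, with slopes 0, 1, ..., 3). Only the lines that attain the minimum somewhere contribute to roots; other lines are dominated. Here the surviving (envelope) indices are i = 3, i = 2, i = 1, i = 0.
Intersections between consecutive envelope lines give the roots: for adjacent envelope indices i < j the intersection is x = (a_i − a_j) / (j − i). Reading off the sorted break points: {-4, 3, 4}.
Verification: at each break x_0, at least two indices attain the minimum of min_i(a_i + i · x_0).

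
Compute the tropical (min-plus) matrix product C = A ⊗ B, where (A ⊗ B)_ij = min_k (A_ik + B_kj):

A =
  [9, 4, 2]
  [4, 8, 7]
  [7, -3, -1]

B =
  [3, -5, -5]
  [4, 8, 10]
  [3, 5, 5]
A ⊗ B =
  [5, 4, 4]
  [7, -1, -1]
  [1, 2, 2]

Apply the min-plus product entry-by-entry:
  C[0][0] = min over k of (A[0][0] + B[0][0] = 9 + 3 = 12, A[0][1] + B[1][0] = 4 + 4 = 8, A[0][2] + B[2][0] = 2 + 3 = 5) = 5 (attained at k = 2)
  C[0][1] = min over k of (A[0][0] + B[0][1] = 9 + -5 = 4, A[0][1] + B[1][1] = 4 + 8 = 12, A[0][2] + B[2][1] = 2 + 5 = 7) = 4 (attained at k = 0)
  C[0][2] = min over k of (A[0][0] + B[0][2] = 9 + -5 = 4, A[0][1] + B[1][2] = 4 + 10 = 14, A[0][2] + B[2][2] = 2 + 5 = 7) = 4 (attained at k = 0)
  C[1][0] = min over k of (A[1][0] + B[0][0] = 4 + 3 = 7, A[1][1] + B[1][0] = 8 + 4 = 12, A[1][2] + B[2][0] = 7 + 3 = 10) = 7 (attained at k = 0)
  C[1][1] = min over k of (A[1][0] + B[0][1] = 4 + -5 = -1, A[1][1] + B[1][1] = 8 + 8 = 16, A[1][2] + B[2][1] = 7 + 5 = 12) = -1 (attained at k = 0)
  C[1][2] = min over k of (A[1][0] + B[0][2] = 4 + -5 = -1, A[1][1] + B[1][2] = 8 + 10 = 18, A[1][2] + B[2][2] = 7 + 5 = 12) = -1 (attained at k = 0)
  C[2][0] = min over k of (A[2][0] + B[0][0] = 7 + 3 = 10, A[2][1] + B[1][0] = -3 + 4 = 1, A[2][2] + B[2][0] = -1 + 3 = 2) = 1 (attained at k = 1)
  C[2][1] = min over k of (A[2][0] + B[0][1] = 7 + -5 = 2, A[2][1] + B[1][1] = -3 + 8 = 5, A[2][2] + B[2][1] = -1 + 5 = 4) = 2 (attained at k = 0)
  C[2][2] = min over k of (A[2][0] + B[0][2] = 7 + -5 = 2, A[2][1] + B[1][2] = -3 + 10 = 7, A[2][2] + B[2][2] = -1 + 5 = 4) = 2 (attained at k = 0)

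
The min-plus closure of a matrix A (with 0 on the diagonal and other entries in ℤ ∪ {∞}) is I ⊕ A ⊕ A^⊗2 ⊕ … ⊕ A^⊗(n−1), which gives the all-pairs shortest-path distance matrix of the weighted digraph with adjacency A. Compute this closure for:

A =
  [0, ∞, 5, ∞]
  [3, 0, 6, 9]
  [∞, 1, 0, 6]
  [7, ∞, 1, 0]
Closure =
  [0, 6, 5, 11]
  [3, 0, 6, 9]
  [4, 1, 0, 6]
  [5, 2, 1, 0]

This is the Floyd-Warshall all-pairs shortest-path computation. For each intermediate vertex k = 0, 1, …, 3, update dist[i][j] ← min(dist[i][j], dist[i][k] + dist[k][j]). The final matrix gives, for each (i, j), the minimum total weight of any directed path from i to j (possibly empty when i = j).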